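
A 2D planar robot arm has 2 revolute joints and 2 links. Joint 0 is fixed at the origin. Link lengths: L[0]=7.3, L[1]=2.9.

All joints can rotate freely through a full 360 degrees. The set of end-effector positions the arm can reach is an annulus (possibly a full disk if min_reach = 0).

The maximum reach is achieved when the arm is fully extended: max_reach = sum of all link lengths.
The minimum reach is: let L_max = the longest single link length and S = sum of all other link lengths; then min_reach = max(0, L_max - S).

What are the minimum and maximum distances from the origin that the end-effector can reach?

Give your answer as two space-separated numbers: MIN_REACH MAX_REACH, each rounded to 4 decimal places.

Answer: 4.4000 10.2000

Derivation:
Link lengths: [7.3, 2.9]
max_reach = 7.3 + 2.9 = 10.2
L_max = max([7.3, 2.9]) = 7.3
S (sum of others) = 10.2 - 7.3 = 2.9
min_reach = max(0, 7.3 - 2.9) = max(0, 4.4) = 4.4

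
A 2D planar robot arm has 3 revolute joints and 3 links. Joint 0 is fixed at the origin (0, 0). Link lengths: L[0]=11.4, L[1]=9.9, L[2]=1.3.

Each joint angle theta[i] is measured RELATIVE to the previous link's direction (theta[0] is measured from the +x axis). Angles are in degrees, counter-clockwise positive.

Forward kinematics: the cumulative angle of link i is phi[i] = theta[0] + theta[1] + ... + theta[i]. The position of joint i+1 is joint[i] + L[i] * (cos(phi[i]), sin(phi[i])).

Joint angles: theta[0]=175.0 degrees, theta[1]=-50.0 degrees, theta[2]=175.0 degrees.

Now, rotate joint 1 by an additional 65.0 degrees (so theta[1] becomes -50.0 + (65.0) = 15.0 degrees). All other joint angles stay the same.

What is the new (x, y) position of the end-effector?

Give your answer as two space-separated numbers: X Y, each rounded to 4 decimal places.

joint[0] = (0.0000, 0.0000)  (base)
link 0: phi[0] = 175 = 175 deg
  cos(175 deg) = -0.9962, sin(175 deg) = 0.0872
  joint[1] = (0.0000, 0.0000) + 11.4 * (-0.9962, 0.0872) = (0.0000 + -11.3566, 0.0000 + 0.9936) = (-11.3566, 0.9936)
link 1: phi[1] = 175 + 15 = 190 deg
  cos(190 deg) = -0.9848, sin(190 deg) = -0.1736
  joint[2] = (-11.3566, 0.9936) + 9.9 * (-0.9848, -0.1736) = (-11.3566 + -9.7496, 0.9936 + -1.7191) = (-21.1062, -0.7255)
link 2: phi[2] = 175 + 15 + 175 = 365 deg
  cos(365 deg) = 0.9962, sin(365 deg) = 0.0872
  joint[3] = (-21.1062, -0.7255) + 1.3 * (0.9962, 0.0872) = (-21.1062 + 1.2951, -0.7255 + 0.1133) = (-19.8112, -0.6122)
End effector: (-19.8112, -0.6122)

Answer: -19.8112 -0.6122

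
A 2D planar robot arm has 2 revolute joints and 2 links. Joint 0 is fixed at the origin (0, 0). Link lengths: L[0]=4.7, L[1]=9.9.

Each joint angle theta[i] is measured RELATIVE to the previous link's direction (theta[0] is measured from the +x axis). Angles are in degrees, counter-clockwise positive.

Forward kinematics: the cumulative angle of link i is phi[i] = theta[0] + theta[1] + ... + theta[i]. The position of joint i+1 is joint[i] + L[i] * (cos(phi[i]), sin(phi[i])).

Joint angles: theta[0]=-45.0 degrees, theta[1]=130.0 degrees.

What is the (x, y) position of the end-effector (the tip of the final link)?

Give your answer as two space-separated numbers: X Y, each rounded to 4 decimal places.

Answer: 4.1862 6.5389

Derivation:
joint[0] = (0.0000, 0.0000)  (base)
link 0: phi[0] = -45 = -45 deg
  cos(-45 deg) = 0.7071, sin(-45 deg) = -0.7071
  joint[1] = (0.0000, 0.0000) + 4.7 * (0.7071, -0.7071) = (0.0000 + 3.3234, 0.0000 + -3.3234) = (3.3234, -3.3234)
link 1: phi[1] = -45 + 130 = 85 deg
  cos(85 deg) = 0.0872, sin(85 deg) = 0.9962
  joint[2] = (3.3234, -3.3234) + 9.9 * (0.0872, 0.9962) = (3.3234 + 0.8628, -3.3234 + 9.8623) = (4.1862, 6.5389)
End effector: (4.1862, 6.5389)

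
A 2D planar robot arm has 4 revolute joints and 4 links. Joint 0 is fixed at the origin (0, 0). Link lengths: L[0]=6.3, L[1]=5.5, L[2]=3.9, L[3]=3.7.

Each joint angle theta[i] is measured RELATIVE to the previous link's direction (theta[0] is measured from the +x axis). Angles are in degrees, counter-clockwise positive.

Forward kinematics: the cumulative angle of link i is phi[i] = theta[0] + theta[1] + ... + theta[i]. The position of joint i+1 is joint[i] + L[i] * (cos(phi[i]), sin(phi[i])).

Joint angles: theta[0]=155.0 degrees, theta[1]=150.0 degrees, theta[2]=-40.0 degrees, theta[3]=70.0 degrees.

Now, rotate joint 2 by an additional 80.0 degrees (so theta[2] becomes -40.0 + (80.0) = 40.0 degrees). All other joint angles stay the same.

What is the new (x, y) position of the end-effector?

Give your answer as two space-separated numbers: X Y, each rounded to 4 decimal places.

Answer: 3.3343 0.1786

Derivation:
joint[0] = (0.0000, 0.0000)  (base)
link 0: phi[0] = 155 = 155 deg
  cos(155 deg) = -0.9063, sin(155 deg) = 0.4226
  joint[1] = (0.0000, 0.0000) + 6.3 * (-0.9063, 0.4226) = (0.0000 + -5.7097, 0.0000 + 2.6625) = (-5.7097, 2.6625)
link 1: phi[1] = 155 + 150 = 305 deg
  cos(305 deg) = 0.5736, sin(305 deg) = -0.8192
  joint[2] = (-5.7097, 2.6625) + 5.5 * (0.5736, -0.8192) = (-5.7097 + 3.1547, 2.6625 + -4.5053) = (-2.5551, -1.8428)
link 2: phi[2] = 155 + 150 + 40 = 345 deg
  cos(345 deg) = 0.9659, sin(345 deg) = -0.2588
  joint[3] = (-2.5551, -1.8428) + 3.9 * (0.9659, -0.2588) = (-2.5551 + 3.7671, -1.8428 + -1.0094) = (1.2120, -2.8522)
link 3: phi[3] = 155 + 150 + 40 + 70 = 415 deg
  cos(415 deg) = 0.5736, sin(415 deg) = 0.8192
  joint[4] = (1.2120, -2.8522) + 3.7 * (0.5736, 0.8192) = (1.2120 + 2.1222, -2.8522 + 3.0309) = (3.3343, 0.1786)
End effector: (3.3343, 0.1786)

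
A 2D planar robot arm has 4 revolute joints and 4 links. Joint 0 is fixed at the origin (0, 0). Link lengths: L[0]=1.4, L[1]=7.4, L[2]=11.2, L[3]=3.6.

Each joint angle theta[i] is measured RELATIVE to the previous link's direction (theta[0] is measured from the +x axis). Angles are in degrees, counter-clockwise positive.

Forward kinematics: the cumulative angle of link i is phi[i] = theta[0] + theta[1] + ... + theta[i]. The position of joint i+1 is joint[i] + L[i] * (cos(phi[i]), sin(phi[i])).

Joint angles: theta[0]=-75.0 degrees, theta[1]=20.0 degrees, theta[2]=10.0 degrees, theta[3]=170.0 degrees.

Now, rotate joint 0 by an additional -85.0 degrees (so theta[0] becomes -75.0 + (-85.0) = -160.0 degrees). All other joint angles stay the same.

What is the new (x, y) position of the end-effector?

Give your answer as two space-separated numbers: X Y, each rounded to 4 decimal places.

Answer: -11.4258 -11.5011

Derivation:
joint[0] = (0.0000, 0.0000)  (base)
link 0: phi[0] = -160 = -160 deg
  cos(-160 deg) = -0.9397, sin(-160 deg) = -0.3420
  joint[1] = (0.0000, 0.0000) + 1.4 * (-0.9397, -0.3420) = (0.0000 + -1.3156, 0.0000 + -0.4788) = (-1.3156, -0.4788)
link 1: phi[1] = -160 + 20 = -140 deg
  cos(-140 deg) = -0.7660, sin(-140 deg) = -0.6428
  joint[2] = (-1.3156, -0.4788) + 7.4 * (-0.7660, -0.6428) = (-1.3156 + -5.6687, -0.4788 + -4.7566) = (-6.9843, -5.2355)
link 2: phi[2] = -160 + 20 + 10 = -130 deg
  cos(-130 deg) = -0.6428, sin(-130 deg) = -0.7660
  joint[3] = (-6.9843, -5.2355) + 11.2 * (-0.6428, -0.7660) = (-6.9843 + -7.1992, -5.2355 + -8.5797) = (-14.1835, -13.8152)
link 3: phi[3] = -160 + 20 + 10 + 170 = 40 deg
  cos(40 deg) = 0.7660, sin(40 deg) = 0.6428
  joint[4] = (-14.1835, -13.8152) + 3.6 * (0.7660, 0.6428) = (-14.1835 + 2.7578, -13.8152 + 2.3140) = (-11.4258, -11.5011)
End effector: (-11.4258, -11.5011)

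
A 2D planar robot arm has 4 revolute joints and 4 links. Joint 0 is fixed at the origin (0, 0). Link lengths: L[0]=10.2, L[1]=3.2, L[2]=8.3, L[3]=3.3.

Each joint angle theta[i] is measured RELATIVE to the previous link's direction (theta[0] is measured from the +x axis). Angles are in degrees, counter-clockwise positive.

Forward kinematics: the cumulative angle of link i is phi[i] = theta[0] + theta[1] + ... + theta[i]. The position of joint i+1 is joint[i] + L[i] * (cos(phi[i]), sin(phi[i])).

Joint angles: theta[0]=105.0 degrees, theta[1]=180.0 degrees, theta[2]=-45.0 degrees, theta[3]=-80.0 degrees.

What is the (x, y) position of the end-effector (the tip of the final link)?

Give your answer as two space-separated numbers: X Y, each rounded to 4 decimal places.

joint[0] = (0.0000, 0.0000)  (base)
link 0: phi[0] = 105 = 105 deg
  cos(105 deg) = -0.2588, sin(105 deg) = 0.9659
  joint[1] = (0.0000, 0.0000) + 10.2 * (-0.2588, 0.9659) = (0.0000 + -2.6400, 0.0000 + 9.8524) = (-2.6400, 9.8524)
link 1: phi[1] = 105 + 180 = 285 deg
  cos(285 deg) = 0.2588, sin(285 deg) = -0.9659
  joint[2] = (-2.6400, 9.8524) + 3.2 * (0.2588, -0.9659) = (-2.6400 + 0.8282, 9.8524 + -3.0910) = (-1.8117, 6.7615)
link 2: phi[2] = 105 + 180 + -45 = 240 deg
  cos(240 deg) = -0.5000, sin(240 deg) = -0.8660
  joint[3] = (-1.8117, 6.7615) + 8.3 * (-0.5000, -0.8660) = (-1.8117 + -4.1500, 6.7615 + -7.1880) = (-5.9617, -0.4265)
link 3: phi[3] = 105 + 180 + -45 + -80 = 160 deg
  cos(160 deg) = -0.9397, sin(160 deg) = 0.3420
  joint[4] = (-5.9617, -0.4265) + 3.3 * (-0.9397, 0.3420) = (-5.9617 + -3.1010, -0.4265 + 1.1287) = (-9.0627, 0.7021)
End effector: (-9.0627, 0.7021)

Answer: -9.0627 0.7021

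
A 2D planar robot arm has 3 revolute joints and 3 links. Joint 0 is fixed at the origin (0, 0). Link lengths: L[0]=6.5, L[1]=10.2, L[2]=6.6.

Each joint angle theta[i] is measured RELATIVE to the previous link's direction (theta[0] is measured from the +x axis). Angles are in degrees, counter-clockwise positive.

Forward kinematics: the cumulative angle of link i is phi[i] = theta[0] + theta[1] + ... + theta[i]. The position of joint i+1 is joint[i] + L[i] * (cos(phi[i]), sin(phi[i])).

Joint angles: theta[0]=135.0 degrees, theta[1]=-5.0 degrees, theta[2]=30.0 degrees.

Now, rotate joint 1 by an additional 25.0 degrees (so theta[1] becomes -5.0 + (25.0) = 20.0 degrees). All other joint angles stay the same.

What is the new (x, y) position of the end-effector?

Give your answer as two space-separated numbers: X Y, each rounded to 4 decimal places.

joint[0] = (0.0000, 0.0000)  (base)
link 0: phi[0] = 135 = 135 deg
  cos(135 deg) = -0.7071, sin(135 deg) = 0.7071
  joint[1] = (0.0000, 0.0000) + 6.5 * (-0.7071, 0.7071) = (0.0000 + -4.5962, 0.0000 + 4.5962) = (-4.5962, 4.5962)
link 1: phi[1] = 135 + 20 = 155 deg
  cos(155 deg) = -0.9063, sin(155 deg) = 0.4226
  joint[2] = (-4.5962, 4.5962) + 10.2 * (-0.9063, 0.4226) = (-4.5962 + -9.2443, 4.5962 + 4.3107) = (-13.8405, 8.9069)
link 2: phi[2] = 135 + 20 + 30 = 185 deg
  cos(185 deg) = -0.9962, sin(185 deg) = -0.0872
  joint[3] = (-13.8405, 8.9069) + 6.6 * (-0.9962, -0.0872) = (-13.8405 + -6.5749, 8.9069 + -0.5752) = (-20.4154, 8.3317)
End effector: (-20.4154, 8.3317)

Answer: -20.4154 8.3317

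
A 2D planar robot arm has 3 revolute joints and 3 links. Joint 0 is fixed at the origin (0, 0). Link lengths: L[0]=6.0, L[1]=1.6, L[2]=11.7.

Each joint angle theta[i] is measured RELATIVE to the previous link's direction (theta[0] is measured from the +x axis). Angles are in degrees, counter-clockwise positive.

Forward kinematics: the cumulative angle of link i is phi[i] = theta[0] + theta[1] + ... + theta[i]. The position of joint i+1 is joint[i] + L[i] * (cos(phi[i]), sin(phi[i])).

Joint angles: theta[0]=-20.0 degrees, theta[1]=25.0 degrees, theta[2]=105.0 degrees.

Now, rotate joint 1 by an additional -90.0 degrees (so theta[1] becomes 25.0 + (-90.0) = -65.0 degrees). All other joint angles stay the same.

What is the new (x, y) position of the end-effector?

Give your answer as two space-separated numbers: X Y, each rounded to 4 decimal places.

joint[0] = (0.0000, 0.0000)  (base)
link 0: phi[0] = -20 = -20 deg
  cos(-20 deg) = 0.9397, sin(-20 deg) = -0.3420
  joint[1] = (0.0000, 0.0000) + 6 * (0.9397, -0.3420) = (0.0000 + 5.6382, 0.0000 + -2.0521) = (5.6382, -2.0521)
link 1: phi[1] = -20 + -65 = -85 deg
  cos(-85 deg) = 0.0872, sin(-85 deg) = -0.9962
  joint[2] = (5.6382, -2.0521) + 1.6 * (0.0872, -0.9962) = (5.6382 + 0.1394, -2.0521 + -1.5939) = (5.7776, -3.6460)
link 2: phi[2] = -20 + -65 + 105 = 20 deg
  cos(20 deg) = 0.9397, sin(20 deg) = 0.3420
  joint[3] = (5.7776, -3.6460) + 11.7 * (0.9397, 0.3420) = (5.7776 + 10.9944, -3.6460 + 4.0016) = (16.7720, 0.3556)
End effector: (16.7720, 0.3556)

Answer: 16.7720 0.3556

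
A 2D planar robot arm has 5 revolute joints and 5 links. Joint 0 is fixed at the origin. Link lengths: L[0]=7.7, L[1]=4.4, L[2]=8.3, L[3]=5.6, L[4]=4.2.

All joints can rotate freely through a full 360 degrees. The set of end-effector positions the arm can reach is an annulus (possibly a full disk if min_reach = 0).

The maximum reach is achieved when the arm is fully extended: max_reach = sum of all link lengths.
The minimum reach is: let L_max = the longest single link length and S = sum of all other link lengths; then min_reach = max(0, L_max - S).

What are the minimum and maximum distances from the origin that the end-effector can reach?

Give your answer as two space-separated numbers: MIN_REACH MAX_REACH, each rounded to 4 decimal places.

Answer: 0.0000 30.2000

Derivation:
Link lengths: [7.7, 4.4, 8.3, 5.6, 4.2]
max_reach = 7.7 + 4.4 + 8.3 + 5.6 + 4.2 = 30.2
L_max = max([7.7, 4.4, 8.3, 5.6, 4.2]) = 8.3
S (sum of others) = 30.2 - 8.3 = 21.9
min_reach = max(0, 8.3 - 21.9) = max(0, -13.6) = 0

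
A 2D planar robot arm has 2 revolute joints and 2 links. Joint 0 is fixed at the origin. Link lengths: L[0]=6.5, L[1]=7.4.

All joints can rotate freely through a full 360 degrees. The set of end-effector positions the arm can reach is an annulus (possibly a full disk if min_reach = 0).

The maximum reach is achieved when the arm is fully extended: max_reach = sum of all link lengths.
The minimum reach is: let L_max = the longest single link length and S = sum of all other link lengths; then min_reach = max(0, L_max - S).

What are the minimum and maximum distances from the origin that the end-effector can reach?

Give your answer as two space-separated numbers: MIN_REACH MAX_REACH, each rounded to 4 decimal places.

Answer: 0.9000 13.9000

Derivation:
Link lengths: [6.5, 7.4]
max_reach = 6.5 + 7.4 = 13.9
L_max = max([6.5, 7.4]) = 7.4
S (sum of others) = 13.9 - 7.4 = 6.5
min_reach = max(0, 7.4 - 6.5) = max(0, 0.9) = 0.9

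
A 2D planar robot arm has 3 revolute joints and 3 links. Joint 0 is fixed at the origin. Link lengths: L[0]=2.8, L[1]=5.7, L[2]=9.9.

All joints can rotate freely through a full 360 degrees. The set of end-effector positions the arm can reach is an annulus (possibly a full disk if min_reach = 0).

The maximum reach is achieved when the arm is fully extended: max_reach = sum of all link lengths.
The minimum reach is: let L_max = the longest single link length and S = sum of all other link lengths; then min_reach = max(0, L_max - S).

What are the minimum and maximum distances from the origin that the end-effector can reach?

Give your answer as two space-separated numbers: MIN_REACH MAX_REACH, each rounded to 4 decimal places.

Answer: 1.4000 18.4000

Derivation:
Link lengths: [2.8, 5.7, 9.9]
max_reach = 2.8 + 5.7 + 9.9 = 18.4
L_max = max([2.8, 5.7, 9.9]) = 9.9
S (sum of others) = 18.4 - 9.9 = 8.5
min_reach = max(0, 9.9 - 8.5) = max(0, 1.4) = 1.4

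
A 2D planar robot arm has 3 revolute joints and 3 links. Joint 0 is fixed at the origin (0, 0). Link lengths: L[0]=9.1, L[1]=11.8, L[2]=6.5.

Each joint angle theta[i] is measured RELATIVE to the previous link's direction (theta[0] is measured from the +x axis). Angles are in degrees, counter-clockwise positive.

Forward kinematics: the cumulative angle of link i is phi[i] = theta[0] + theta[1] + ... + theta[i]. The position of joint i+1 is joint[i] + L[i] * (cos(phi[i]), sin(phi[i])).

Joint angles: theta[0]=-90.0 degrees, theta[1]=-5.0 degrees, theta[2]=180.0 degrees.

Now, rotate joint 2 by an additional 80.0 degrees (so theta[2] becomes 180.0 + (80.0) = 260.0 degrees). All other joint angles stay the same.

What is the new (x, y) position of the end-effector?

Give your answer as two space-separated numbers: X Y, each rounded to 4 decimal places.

Answer: -7.3070 -19.1728

Derivation:
joint[0] = (0.0000, 0.0000)  (base)
link 0: phi[0] = -90 = -90 deg
  cos(-90 deg) = 0.0000, sin(-90 deg) = -1.0000
  joint[1] = (0.0000, 0.0000) + 9.1 * (0.0000, -1.0000) = (0.0000 + 0.0000, 0.0000 + -9.1000) = (0.0000, -9.1000)
link 1: phi[1] = -90 + -5 = -95 deg
  cos(-95 deg) = -0.0872, sin(-95 deg) = -0.9962
  joint[2] = (0.0000, -9.1000) + 11.8 * (-0.0872, -0.9962) = (0.0000 + -1.0284, -9.1000 + -11.7551) = (-1.0284, -20.8551)
link 2: phi[2] = -90 + -5 + 260 = 165 deg
  cos(165 deg) = -0.9659, sin(165 deg) = 0.2588
  joint[3] = (-1.0284, -20.8551) + 6.5 * (-0.9659, 0.2588) = (-1.0284 + -6.2785, -20.8551 + 1.6823) = (-7.3070, -19.1728)
End effector: (-7.3070, -19.1728)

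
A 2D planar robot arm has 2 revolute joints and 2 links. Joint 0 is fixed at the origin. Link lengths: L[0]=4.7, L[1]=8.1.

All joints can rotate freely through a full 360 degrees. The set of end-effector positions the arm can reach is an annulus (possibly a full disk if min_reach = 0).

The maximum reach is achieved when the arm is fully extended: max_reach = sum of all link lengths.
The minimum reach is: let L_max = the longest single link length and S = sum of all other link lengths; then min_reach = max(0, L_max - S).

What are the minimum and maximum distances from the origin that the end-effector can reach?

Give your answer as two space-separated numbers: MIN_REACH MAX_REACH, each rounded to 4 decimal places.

Answer: 3.4000 12.8000

Derivation:
Link lengths: [4.7, 8.1]
max_reach = 4.7 + 8.1 = 12.8
L_max = max([4.7, 8.1]) = 8.1
S (sum of others) = 12.8 - 8.1 = 4.7
min_reach = max(0, 8.1 - 4.7) = max(0, 3.4) = 3.4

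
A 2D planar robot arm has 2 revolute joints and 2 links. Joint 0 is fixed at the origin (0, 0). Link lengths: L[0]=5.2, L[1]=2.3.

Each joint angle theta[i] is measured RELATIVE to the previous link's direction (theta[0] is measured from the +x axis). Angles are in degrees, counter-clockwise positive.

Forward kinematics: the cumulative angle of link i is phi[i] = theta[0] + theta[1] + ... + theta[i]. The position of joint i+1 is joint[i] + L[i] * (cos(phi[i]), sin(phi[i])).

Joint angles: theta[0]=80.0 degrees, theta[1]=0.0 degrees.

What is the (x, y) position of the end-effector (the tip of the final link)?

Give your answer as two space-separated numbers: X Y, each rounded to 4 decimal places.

Answer: 1.3024 7.3861

Derivation:
joint[0] = (0.0000, 0.0000)  (base)
link 0: phi[0] = 80 = 80 deg
  cos(80 deg) = 0.1736, sin(80 deg) = 0.9848
  joint[1] = (0.0000, 0.0000) + 5.2 * (0.1736, 0.9848) = (0.0000 + 0.9030, 0.0000 + 5.1210) = (0.9030, 5.1210)
link 1: phi[1] = 80 + 0 = 80 deg
  cos(80 deg) = 0.1736, sin(80 deg) = 0.9848
  joint[2] = (0.9030, 5.1210) + 2.3 * (0.1736, 0.9848) = (0.9030 + 0.3994, 5.1210 + 2.2651) = (1.3024, 7.3861)
End effector: (1.3024, 7.3861)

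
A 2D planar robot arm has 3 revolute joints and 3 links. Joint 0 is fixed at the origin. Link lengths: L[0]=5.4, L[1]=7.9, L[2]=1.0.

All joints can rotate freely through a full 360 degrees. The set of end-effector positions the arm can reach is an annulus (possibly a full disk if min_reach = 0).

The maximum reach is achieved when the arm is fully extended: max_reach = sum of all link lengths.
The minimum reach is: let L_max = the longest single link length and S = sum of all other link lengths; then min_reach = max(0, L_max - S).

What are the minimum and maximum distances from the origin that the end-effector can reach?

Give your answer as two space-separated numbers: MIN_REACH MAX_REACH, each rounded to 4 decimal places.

Link lengths: [5.4, 7.9, 1.0]
max_reach = 5.4 + 7.9 + 1 = 14.3
L_max = max([5.4, 7.9, 1.0]) = 7.9
S (sum of others) = 14.3 - 7.9 = 6.4
min_reach = max(0, 7.9 - 6.4) = max(0, 1.5) = 1.5

Answer: 1.5000 14.3000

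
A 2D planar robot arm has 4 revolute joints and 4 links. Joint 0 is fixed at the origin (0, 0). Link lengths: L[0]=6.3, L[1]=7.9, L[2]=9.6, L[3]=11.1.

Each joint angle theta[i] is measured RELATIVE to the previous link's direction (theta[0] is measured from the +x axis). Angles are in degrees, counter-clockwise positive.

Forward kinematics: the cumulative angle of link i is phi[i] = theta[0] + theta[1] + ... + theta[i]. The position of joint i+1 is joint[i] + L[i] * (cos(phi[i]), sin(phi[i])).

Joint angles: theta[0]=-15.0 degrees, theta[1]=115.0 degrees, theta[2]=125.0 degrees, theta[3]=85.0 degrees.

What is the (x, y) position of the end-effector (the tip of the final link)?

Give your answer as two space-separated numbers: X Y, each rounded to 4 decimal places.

Answer: 5.0602 -9.1419

Derivation:
joint[0] = (0.0000, 0.0000)  (base)
link 0: phi[0] = -15 = -15 deg
  cos(-15 deg) = 0.9659, sin(-15 deg) = -0.2588
  joint[1] = (0.0000, 0.0000) + 6.3 * (0.9659, -0.2588) = (0.0000 + 6.0853, 0.0000 + -1.6306) = (6.0853, -1.6306)
link 1: phi[1] = -15 + 115 = 100 deg
  cos(100 deg) = -0.1736, sin(100 deg) = 0.9848
  joint[2] = (6.0853, -1.6306) + 7.9 * (-0.1736, 0.9848) = (6.0853 + -1.3718, -1.6306 + 7.7800) = (4.7135, 6.1494)
link 2: phi[2] = -15 + 115 + 125 = 225 deg
  cos(225 deg) = -0.7071, sin(225 deg) = -0.7071
  joint[3] = (4.7135, 6.1494) + 9.6 * (-0.7071, -0.7071) = (4.7135 + -6.7882, 6.1494 + -6.7882) = (-2.0747, -0.6388)
link 3: phi[3] = -15 + 115 + 125 + 85 = 310 deg
  cos(310 deg) = 0.6428, sin(310 deg) = -0.7660
  joint[4] = (-2.0747, -0.6388) + 11.1 * (0.6428, -0.7660) = (-2.0747 + 7.1349, -0.6388 + -8.5031) = (5.0602, -9.1419)
End effector: (5.0602, -9.1419)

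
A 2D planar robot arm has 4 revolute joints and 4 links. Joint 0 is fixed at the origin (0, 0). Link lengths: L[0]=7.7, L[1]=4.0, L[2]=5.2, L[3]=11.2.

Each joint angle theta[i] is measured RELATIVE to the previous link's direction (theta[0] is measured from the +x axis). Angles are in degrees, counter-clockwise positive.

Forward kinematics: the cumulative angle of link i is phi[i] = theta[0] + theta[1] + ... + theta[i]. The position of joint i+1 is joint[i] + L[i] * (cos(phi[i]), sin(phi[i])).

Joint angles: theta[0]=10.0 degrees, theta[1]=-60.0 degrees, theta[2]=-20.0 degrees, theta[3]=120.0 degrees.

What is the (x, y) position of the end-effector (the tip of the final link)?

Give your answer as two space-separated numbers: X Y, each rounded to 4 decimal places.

Answer: 19.1319 1.9662

Derivation:
joint[0] = (0.0000, 0.0000)  (base)
link 0: phi[0] = 10 = 10 deg
  cos(10 deg) = 0.9848, sin(10 deg) = 0.1736
  joint[1] = (0.0000, 0.0000) + 7.7 * (0.9848, 0.1736) = (0.0000 + 7.5830, 0.0000 + 1.3371) = (7.5830, 1.3371)
link 1: phi[1] = 10 + -60 = -50 deg
  cos(-50 deg) = 0.6428, sin(-50 deg) = -0.7660
  joint[2] = (7.5830, 1.3371) + 4 * (0.6428, -0.7660) = (7.5830 + 2.5712, 1.3371 + -3.0642) = (10.1542, -1.7271)
link 2: phi[2] = 10 + -60 + -20 = -70 deg
  cos(-70 deg) = 0.3420, sin(-70 deg) = -0.9397
  joint[3] = (10.1542, -1.7271) + 5.2 * (0.3420, -0.9397) = (10.1542 + 1.7785, -1.7271 + -4.8864) = (11.9327, -6.6135)
link 3: phi[3] = 10 + -60 + -20 + 120 = 50 deg
  cos(50 deg) = 0.6428, sin(50 deg) = 0.7660
  joint[4] = (11.9327, -6.6135) + 11.2 * (0.6428, 0.7660) = (11.9327 + 7.1992, -6.6135 + 8.5797) = (19.1319, 1.9662)
End effector: (19.1319, 1.9662)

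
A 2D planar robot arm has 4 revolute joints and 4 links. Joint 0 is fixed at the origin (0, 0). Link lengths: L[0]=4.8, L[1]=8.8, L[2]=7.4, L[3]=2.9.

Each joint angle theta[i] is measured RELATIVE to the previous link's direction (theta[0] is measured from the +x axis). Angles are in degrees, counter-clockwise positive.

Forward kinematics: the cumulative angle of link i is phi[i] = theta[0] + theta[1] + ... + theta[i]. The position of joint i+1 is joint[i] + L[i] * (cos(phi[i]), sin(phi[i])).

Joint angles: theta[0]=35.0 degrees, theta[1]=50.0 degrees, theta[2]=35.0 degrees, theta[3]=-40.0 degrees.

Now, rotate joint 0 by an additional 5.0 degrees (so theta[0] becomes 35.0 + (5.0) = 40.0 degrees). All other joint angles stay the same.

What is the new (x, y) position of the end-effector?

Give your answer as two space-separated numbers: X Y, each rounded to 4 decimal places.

Answer: -0.3147 20.8361

Derivation:
joint[0] = (0.0000, 0.0000)  (base)
link 0: phi[0] = 40 = 40 deg
  cos(40 deg) = 0.7660, sin(40 deg) = 0.6428
  joint[1] = (0.0000, 0.0000) + 4.8 * (0.7660, 0.6428) = (0.0000 + 3.6770, 0.0000 + 3.0854) = (3.6770, 3.0854)
link 1: phi[1] = 40 + 50 = 90 deg
  cos(90 deg) = 0.0000, sin(90 deg) = 1.0000
  joint[2] = (3.6770, 3.0854) + 8.8 * (0.0000, 1.0000) = (3.6770 + 0.0000, 3.0854 + 8.8000) = (3.6770, 11.8854)
link 2: phi[2] = 40 + 50 + 35 = 125 deg
  cos(125 deg) = -0.5736, sin(125 deg) = 0.8192
  joint[3] = (3.6770, 11.8854) + 7.4 * (-0.5736, 0.8192) = (3.6770 + -4.2445, 11.8854 + 6.0617) = (-0.5675, 17.9471)
link 3: phi[3] = 40 + 50 + 35 + -40 = 85 deg
  cos(85 deg) = 0.0872, sin(85 deg) = 0.9962
  joint[4] = (-0.5675, 17.9471) + 2.9 * (0.0872, 0.9962) = (-0.5675 + 0.2528, 17.9471 + 2.8890) = (-0.3147, 20.8361)
End effector: (-0.3147, 20.8361)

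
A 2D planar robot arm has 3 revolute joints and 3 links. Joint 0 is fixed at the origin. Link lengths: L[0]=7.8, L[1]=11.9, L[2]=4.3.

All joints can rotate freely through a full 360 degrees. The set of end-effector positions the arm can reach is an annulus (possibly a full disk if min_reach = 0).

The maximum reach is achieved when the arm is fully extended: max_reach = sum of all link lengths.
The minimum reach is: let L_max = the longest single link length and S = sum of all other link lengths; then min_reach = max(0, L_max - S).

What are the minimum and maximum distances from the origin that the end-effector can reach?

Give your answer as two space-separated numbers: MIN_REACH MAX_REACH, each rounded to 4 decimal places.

Link lengths: [7.8, 11.9, 4.3]
max_reach = 7.8 + 11.9 + 4.3 = 24
L_max = max([7.8, 11.9, 4.3]) = 11.9
S (sum of others) = 24 - 11.9 = 12.1
min_reach = max(0, 11.9 - 12.1) = max(0, -0.2) = 0

Answer: 0.0000 24.0000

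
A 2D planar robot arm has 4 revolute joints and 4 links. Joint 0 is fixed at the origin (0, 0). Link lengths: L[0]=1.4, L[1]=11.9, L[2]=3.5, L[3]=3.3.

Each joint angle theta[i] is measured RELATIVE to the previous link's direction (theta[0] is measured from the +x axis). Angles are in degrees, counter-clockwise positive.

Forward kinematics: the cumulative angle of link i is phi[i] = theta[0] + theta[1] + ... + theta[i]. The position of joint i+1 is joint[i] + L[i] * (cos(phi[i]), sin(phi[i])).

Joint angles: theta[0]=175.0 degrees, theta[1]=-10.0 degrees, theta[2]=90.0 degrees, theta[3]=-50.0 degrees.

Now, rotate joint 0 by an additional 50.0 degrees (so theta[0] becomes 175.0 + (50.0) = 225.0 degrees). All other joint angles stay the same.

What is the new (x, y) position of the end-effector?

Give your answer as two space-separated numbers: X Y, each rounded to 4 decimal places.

joint[0] = (0.0000, 0.0000)  (base)
link 0: phi[0] = 225 = 225 deg
  cos(225 deg) = -0.7071, sin(225 deg) = -0.7071
  joint[1] = (0.0000, 0.0000) + 1.4 * (-0.7071, -0.7071) = (0.0000 + -0.9899, 0.0000 + -0.9899) = (-0.9899, -0.9899)
link 1: phi[1] = 225 + -10 = 215 deg
  cos(215 deg) = -0.8192, sin(215 deg) = -0.5736
  joint[2] = (-0.9899, -0.9899) + 11.9 * (-0.8192, -0.5736) = (-0.9899 + -9.7479, -0.9899 + -6.8256) = (-10.7379, -7.8155)
link 2: phi[2] = 225 + -10 + 90 = 305 deg
  cos(305 deg) = 0.5736, sin(305 deg) = -0.8192
  joint[3] = (-10.7379, -7.8155) + 3.5 * (0.5736, -0.8192) = (-10.7379 + 2.0075, -7.8155 + -2.8670) = (-8.7303, -10.6825)
link 3: phi[3] = 225 + -10 + 90 + -50 = 255 deg
  cos(255 deg) = -0.2588, sin(255 deg) = -0.9659
  joint[4] = (-8.7303, -10.6825) + 3.3 * (-0.2588, -0.9659) = (-8.7303 + -0.8541, -10.6825 + -3.1876) = (-9.5844, -13.8701)
End effector: (-9.5844, -13.8701)

Answer: -9.5844 -13.8701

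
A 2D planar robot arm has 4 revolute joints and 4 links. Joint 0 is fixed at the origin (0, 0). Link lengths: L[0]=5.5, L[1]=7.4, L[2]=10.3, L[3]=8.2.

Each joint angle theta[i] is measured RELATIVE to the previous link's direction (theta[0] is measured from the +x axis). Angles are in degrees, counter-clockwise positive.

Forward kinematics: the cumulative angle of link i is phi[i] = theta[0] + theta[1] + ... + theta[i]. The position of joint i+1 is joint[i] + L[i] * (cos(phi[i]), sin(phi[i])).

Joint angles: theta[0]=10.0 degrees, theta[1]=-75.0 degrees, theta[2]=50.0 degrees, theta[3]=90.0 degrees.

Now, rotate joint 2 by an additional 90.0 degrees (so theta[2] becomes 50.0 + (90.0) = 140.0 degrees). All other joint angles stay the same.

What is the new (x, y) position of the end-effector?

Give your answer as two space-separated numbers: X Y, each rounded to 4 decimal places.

joint[0] = (0.0000, 0.0000)  (base)
link 0: phi[0] = 10 = 10 deg
  cos(10 deg) = 0.9848, sin(10 deg) = 0.1736
  joint[1] = (0.0000, 0.0000) + 5.5 * (0.9848, 0.1736) = (0.0000 + 5.4164, 0.0000 + 0.9551) = (5.4164, 0.9551)
link 1: phi[1] = 10 + -75 = -65 deg
  cos(-65 deg) = 0.4226, sin(-65 deg) = -0.9063
  joint[2] = (5.4164, 0.9551) + 7.4 * (0.4226, -0.9063) = (5.4164 + 3.1274, 0.9551 + -6.7067) = (8.5438, -5.7516)
link 2: phi[2] = 10 + -75 + 140 = 75 deg
  cos(75 deg) = 0.2588, sin(75 deg) = 0.9659
  joint[3] = (8.5438, -5.7516) + 10.3 * (0.2588, 0.9659) = (8.5438 + 2.6658, -5.7516 + 9.9490) = (11.2097, 4.1974)
link 3: phi[3] = 10 + -75 + 140 + 90 = 165 deg
  cos(165 deg) = -0.9659, sin(165 deg) = 0.2588
  joint[4] = (11.2097, 4.1974) + 8.2 * (-0.9659, 0.2588) = (11.2097 + -7.9206, 4.1974 + 2.1223) = (3.2891, 6.3197)
End effector: (3.2891, 6.3197)

Answer: 3.2891 6.3197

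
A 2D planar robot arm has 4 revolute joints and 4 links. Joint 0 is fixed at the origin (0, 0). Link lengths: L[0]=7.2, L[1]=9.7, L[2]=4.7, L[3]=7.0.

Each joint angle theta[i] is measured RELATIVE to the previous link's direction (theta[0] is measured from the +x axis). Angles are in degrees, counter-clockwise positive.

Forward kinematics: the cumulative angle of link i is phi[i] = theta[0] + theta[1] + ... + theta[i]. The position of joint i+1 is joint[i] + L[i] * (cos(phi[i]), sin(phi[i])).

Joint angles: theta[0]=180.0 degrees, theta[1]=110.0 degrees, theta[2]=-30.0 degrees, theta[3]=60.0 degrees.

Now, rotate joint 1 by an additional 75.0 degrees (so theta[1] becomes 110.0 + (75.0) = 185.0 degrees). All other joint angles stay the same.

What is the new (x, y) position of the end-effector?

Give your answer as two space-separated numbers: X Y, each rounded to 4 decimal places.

joint[0] = (0.0000, 0.0000)  (base)
link 0: phi[0] = 180 = 180 deg
  cos(180 deg) = -1.0000, sin(180 deg) = 0.0000
  joint[1] = (0.0000, 0.0000) + 7.2 * (-1.0000, 0.0000) = (0.0000 + -7.2000, 0.0000 + 0.0000) = (-7.2000, 0.0000)
link 1: phi[1] = 180 + 185 = 365 deg
  cos(365 deg) = 0.9962, sin(365 deg) = 0.0872
  joint[2] = (-7.2000, 0.0000) + 9.7 * (0.9962, 0.0872) = (-7.2000 + 9.6631, 0.0000 + 0.8454) = (2.4631, 0.8454)
link 2: phi[2] = 180 + 185 + -30 = 335 deg
  cos(335 deg) = 0.9063, sin(335 deg) = -0.4226
  joint[3] = (2.4631, 0.8454) + 4.7 * (0.9063, -0.4226) = (2.4631 + 4.2596, 0.8454 + -1.9863) = (6.7227, -1.1409)
link 3: phi[3] = 180 + 185 + -30 + 60 = 395 deg
  cos(395 deg) = 0.8192, sin(395 deg) = 0.5736
  joint[4] = (6.7227, -1.1409) + 7 * (0.8192, 0.5736) = (6.7227 + 5.7341, -1.1409 + 4.0150) = (12.4568, 2.8741)
End effector: (12.4568, 2.8741)

Answer: 12.4568 2.8741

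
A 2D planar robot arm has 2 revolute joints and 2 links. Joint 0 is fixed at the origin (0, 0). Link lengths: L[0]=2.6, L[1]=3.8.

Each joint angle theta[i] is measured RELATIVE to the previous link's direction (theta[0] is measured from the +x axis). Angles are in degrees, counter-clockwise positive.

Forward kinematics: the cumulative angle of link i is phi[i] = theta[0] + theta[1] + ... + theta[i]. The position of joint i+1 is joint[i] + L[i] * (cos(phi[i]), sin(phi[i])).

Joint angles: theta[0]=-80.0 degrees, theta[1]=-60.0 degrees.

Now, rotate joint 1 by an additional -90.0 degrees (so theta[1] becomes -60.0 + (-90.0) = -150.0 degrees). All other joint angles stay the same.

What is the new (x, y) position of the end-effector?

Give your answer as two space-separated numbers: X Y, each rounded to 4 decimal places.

Answer: -1.9911 0.3505

Derivation:
joint[0] = (0.0000, 0.0000)  (base)
link 0: phi[0] = -80 = -80 deg
  cos(-80 deg) = 0.1736, sin(-80 deg) = -0.9848
  joint[1] = (0.0000, 0.0000) + 2.6 * (0.1736, -0.9848) = (0.0000 + 0.4515, 0.0000 + -2.5605) = (0.4515, -2.5605)
link 1: phi[1] = -80 + -150 = -230 deg
  cos(-230 deg) = -0.6428, sin(-230 deg) = 0.7660
  joint[2] = (0.4515, -2.5605) + 3.8 * (-0.6428, 0.7660) = (0.4515 + -2.4426, -2.5605 + 2.9110) = (-1.9911, 0.3505)
End effector: (-1.9911, 0.3505)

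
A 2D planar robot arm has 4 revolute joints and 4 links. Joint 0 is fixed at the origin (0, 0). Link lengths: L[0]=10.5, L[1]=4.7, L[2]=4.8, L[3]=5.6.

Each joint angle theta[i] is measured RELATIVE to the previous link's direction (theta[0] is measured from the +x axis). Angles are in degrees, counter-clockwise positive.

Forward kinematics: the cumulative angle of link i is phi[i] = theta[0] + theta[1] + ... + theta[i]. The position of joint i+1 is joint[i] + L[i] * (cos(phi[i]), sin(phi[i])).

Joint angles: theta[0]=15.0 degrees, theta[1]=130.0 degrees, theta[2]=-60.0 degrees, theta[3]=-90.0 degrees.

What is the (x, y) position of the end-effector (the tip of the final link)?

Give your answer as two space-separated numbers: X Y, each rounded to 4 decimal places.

Answer: 12.2892 9.7071

Derivation:
joint[0] = (0.0000, 0.0000)  (base)
link 0: phi[0] = 15 = 15 deg
  cos(15 deg) = 0.9659, sin(15 deg) = 0.2588
  joint[1] = (0.0000, 0.0000) + 10.5 * (0.9659, 0.2588) = (0.0000 + 10.1422, 0.0000 + 2.7176) = (10.1422, 2.7176)
link 1: phi[1] = 15 + 130 = 145 deg
  cos(145 deg) = -0.8192, sin(145 deg) = 0.5736
  joint[2] = (10.1422, 2.7176) + 4.7 * (-0.8192, 0.5736) = (10.1422 + -3.8500, 2.7176 + 2.6958) = (6.2922, 5.4134)
link 2: phi[2] = 15 + 130 + -60 = 85 deg
  cos(85 deg) = 0.0872, sin(85 deg) = 0.9962
  joint[3] = (6.2922, 5.4134) + 4.8 * (0.0872, 0.9962) = (6.2922 + 0.4183, 5.4134 + 4.7817) = (6.7106, 10.1951)
link 3: phi[3] = 15 + 130 + -60 + -90 = -5 deg
  cos(-5 deg) = 0.9962, sin(-5 deg) = -0.0872
  joint[4] = (6.7106, 10.1951) + 5.6 * (0.9962, -0.0872) = (6.7106 + 5.5787, 10.1951 + -0.4881) = (12.2892, 9.7071)
End effector: (12.2892, 9.7071)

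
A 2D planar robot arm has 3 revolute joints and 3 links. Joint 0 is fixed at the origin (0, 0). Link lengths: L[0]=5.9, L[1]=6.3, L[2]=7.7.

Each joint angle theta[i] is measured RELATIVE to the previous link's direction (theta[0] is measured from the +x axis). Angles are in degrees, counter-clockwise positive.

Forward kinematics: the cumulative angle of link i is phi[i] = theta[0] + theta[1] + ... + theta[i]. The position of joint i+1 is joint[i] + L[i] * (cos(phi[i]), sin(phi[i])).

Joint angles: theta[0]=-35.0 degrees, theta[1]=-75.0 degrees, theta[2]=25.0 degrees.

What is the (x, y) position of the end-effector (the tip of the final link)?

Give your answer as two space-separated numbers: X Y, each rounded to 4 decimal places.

joint[0] = (0.0000, 0.0000)  (base)
link 0: phi[0] = -35 = -35 deg
  cos(-35 deg) = 0.8192, sin(-35 deg) = -0.5736
  joint[1] = (0.0000, 0.0000) + 5.9 * (0.8192, -0.5736) = (0.0000 + 4.8330, 0.0000 + -3.3841) = (4.8330, -3.3841)
link 1: phi[1] = -35 + -75 = -110 deg
  cos(-110 deg) = -0.3420, sin(-110 deg) = -0.9397
  joint[2] = (4.8330, -3.3841) + 6.3 * (-0.3420, -0.9397) = (4.8330 + -2.1547, -3.3841 + -5.9201) = (2.6783, -9.3042)
link 2: phi[2] = -35 + -75 + 25 = -85 deg
  cos(-85 deg) = 0.0872, sin(-85 deg) = -0.9962
  joint[3] = (2.6783, -9.3042) + 7.7 * (0.0872, -0.9962) = (2.6783 + 0.6711, -9.3042 + -7.6707) = (3.3494, -16.9749)
End effector: (3.3494, -16.9749)

Answer: 3.3494 -16.9749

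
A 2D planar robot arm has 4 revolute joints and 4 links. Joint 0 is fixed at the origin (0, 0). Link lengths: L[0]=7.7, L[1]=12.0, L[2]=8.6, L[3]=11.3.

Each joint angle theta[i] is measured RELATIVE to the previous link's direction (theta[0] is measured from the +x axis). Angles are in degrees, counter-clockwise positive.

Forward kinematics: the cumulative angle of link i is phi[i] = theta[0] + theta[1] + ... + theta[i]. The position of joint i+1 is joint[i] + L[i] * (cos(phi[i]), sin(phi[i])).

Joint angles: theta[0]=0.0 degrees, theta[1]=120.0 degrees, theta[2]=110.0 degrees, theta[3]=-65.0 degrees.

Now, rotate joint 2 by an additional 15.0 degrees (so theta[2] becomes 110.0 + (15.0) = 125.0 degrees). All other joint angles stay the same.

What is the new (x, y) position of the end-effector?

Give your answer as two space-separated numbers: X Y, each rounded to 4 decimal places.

joint[0] = (0.0000, 0.0000)  (base)
link 0: phi[0] = 0 = 0 deg
  cos(0 deg) = 1.0000, sin(0 deg) = 0.0000
  joint[1] = (0.0000, 0.0000) + 7.7 * (1.0000, 0.0000) = (0.0000 + 7.7000, 0.0000 + 0.0000) = (7.7000, 0.0000)
link 1: phi[1] = 0 + 120 = 120 deg
  cos(120 deg) = -0.5000, sin(120 deg) = 0.8660
  joint[2] = (7.7000, 0.0000) + 12 * (-0.5000, 0.8660) = (7.7000 + -6.0000, 0.0000 + 10.3923) = (1.7000, 10.3923)
link 2: phi[2] = 0 + 120 + 125 = 245 deg
  cos(245 deg) = -0.4226, sin(245 deg) = -0.9063
  joint[3] = (1.7000, 10.3923) + 8.6 * (-0.4226, -0.9063) = (1.7000 + -3.6345, 10.3923 + -7.7942) = (-1.9345, 2.5981)
link 3: phi[3] = 0 + 120 + 125 + -65 = 180 deg
  cos(180 deg) = -1.0000, sin(180 deg) = 0.0000
  joint[4] = (-1.9345, 2.5981) + 11.3 * (-1.0000, 0.0000) = (-1.9345 + -11.3000, 2.5981 + 0.0000) = (-13.2345, 2.5981)
End effector: (-13.2345, 2.5981)

Answer: -13.2345 2.5981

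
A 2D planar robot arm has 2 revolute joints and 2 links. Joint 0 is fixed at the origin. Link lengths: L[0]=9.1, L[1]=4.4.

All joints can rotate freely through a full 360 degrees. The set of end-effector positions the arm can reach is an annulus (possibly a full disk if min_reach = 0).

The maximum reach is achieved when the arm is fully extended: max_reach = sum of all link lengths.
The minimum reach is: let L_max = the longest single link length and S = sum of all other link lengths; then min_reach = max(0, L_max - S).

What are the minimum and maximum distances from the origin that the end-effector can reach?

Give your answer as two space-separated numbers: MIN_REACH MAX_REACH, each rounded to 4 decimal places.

Answer: 4.7000 13.5000

Derivation:
Link lengths: [9.1, 4.4]
max_reach = 9.1 + 4.4 = 13.5
L_max = max([9.1, 4.4]) = 9.1
S (sum of others) = 13.5 - 9.1 = 4.4
min_reach = max(0, 9.1 - 4.4) = max(0, 4.7) = 4.7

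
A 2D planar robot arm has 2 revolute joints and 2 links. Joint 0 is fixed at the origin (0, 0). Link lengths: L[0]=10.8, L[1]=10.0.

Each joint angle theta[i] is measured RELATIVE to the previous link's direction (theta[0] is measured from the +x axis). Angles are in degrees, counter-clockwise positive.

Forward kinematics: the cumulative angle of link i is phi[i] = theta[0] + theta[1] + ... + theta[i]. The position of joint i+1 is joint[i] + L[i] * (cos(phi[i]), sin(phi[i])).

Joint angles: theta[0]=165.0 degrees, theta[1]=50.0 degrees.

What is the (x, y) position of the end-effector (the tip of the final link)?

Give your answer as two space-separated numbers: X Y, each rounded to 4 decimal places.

joint[0] = (0.0000, 0.0000)  (base)
link 0: phi[0] = 165 = 165 deg
  cos(165 deg) = -0.9659, sin(165 deg) = 0.2588
  joint[1] = (0.0000, 0.0000) + 10.8 * (-0.9659, 0.2588) = (0.0000 + -10.4320, 0.0000 + 2.7952) = (-10.4320, 2.7952)
link 1: phi[1] = 165 + 50 = 215 deg
  cos(215 deg) = -0.8192, sin(215 deg) = -0.5736
  joint[2] = (-10.4320, 2.7952) + 10 * (-0.8192, -0.5736) = (-10.4320 + -8.1915, 2.7952 + -5.7358) = (-18.6235, -2.9405)
End effector: (-18.6235, -2.9405)

Answer: -18.6235 -2.9405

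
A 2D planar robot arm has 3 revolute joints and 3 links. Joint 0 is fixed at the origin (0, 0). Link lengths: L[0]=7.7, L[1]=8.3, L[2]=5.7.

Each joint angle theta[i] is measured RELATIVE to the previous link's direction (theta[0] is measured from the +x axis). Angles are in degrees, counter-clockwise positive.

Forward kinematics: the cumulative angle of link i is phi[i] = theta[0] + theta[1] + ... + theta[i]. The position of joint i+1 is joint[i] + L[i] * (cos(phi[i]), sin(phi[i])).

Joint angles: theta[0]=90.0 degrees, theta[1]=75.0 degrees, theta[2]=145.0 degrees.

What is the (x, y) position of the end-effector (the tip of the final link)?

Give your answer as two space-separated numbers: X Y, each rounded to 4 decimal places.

Answer: -4.3533 5.4817

Derivation:
joint[0] = (0.0000, 0.0000)  (base)
link 0: phi[0] = 90 = 90 deg
  cos(90 deg) = 0.0000, sin(90 deg) = 1.0000
  joint[1] = (0.0000, 0.0000) + 7.7 * (0.0000, 1.0000) = (0.0000 + 0.0000, 0.0000 + 7.7000) = (0.0000, 7.7000)
link 1: phi[1] = 90 + 75 = 165 deg
  cos(165 deg) = -0.9659, sin(165 deg) = 0.2588
  joint[2] = (0.0000, 7.7000) + 8.3 * (-0.9659, 0.2588) = (0.0000 + -8.0172, 7.7000 + 2.1482) = (-8.0172, 9.8482)
link 2: phi[2] = 90 + 75 + 145 = 310 deg
  cos(310 deg) = 0.6428, sin(310 deg) = -0.7660
  joint[3] = (-8.0172, 9.8482) + 5.7 * (0.6428, -0.7660) = (-8.0172 + 3.6639, 9.8482 + -4.3665) = (-4.3533, 5.4817)
End effector: (-4.3533, 5.4817)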